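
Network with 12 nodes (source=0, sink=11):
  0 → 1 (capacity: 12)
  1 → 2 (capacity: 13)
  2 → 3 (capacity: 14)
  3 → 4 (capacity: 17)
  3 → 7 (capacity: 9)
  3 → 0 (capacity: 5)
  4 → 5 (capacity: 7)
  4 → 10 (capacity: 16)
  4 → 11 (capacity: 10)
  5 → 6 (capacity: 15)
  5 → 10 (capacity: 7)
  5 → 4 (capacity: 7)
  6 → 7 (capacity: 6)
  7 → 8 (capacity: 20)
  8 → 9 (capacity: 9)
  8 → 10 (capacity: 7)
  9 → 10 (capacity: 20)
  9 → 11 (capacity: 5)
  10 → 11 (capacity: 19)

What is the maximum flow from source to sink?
Maximum flow = 12

Max flow: 12

Flow assignment:
  0 → 1: 12/12
  1 → 2: 12/13
  2 → 3: 12/14
  3 → 4: 12/17
  4 → 10: 2/16
  4 → 11: 10/10
  10 → 11: 2/19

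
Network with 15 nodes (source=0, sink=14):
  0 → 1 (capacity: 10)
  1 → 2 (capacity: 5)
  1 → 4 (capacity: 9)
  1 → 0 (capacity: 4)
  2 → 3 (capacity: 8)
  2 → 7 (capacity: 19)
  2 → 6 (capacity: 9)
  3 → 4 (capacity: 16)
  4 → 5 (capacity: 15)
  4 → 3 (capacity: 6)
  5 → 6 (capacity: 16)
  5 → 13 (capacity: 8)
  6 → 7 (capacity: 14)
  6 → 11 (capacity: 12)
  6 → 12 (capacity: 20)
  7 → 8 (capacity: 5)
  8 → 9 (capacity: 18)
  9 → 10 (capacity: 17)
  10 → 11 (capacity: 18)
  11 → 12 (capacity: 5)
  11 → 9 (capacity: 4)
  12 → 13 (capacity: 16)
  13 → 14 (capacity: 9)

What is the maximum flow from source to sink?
Maximum flow = 9

Max flow: 9

Flow assignment:
  0 → 1: 9/10
  1 → 4: 9/9
  4 → 5: 9/15
  5 → 6: 1/16
  5 → 13: 8/8
  6 → 12: 1/20
  12 → 13: 1/16
  13 → 14: 9/9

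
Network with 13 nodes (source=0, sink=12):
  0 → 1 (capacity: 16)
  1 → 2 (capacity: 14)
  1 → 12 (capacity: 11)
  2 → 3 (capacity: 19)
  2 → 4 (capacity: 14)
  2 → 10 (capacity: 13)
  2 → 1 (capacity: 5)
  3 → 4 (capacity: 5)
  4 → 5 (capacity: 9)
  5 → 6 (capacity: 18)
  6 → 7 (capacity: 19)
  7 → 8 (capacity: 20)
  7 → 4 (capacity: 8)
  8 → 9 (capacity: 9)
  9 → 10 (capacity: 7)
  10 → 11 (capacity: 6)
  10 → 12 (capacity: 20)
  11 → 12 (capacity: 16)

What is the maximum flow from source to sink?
Maximum flow = 16

Max flow: 16

Flow assignment:
  0 → 1: 16/16
  1 → 2: 5/14
  1 → 12: 11/11
  2 → 10: 5/13
  10 → 12: 5/20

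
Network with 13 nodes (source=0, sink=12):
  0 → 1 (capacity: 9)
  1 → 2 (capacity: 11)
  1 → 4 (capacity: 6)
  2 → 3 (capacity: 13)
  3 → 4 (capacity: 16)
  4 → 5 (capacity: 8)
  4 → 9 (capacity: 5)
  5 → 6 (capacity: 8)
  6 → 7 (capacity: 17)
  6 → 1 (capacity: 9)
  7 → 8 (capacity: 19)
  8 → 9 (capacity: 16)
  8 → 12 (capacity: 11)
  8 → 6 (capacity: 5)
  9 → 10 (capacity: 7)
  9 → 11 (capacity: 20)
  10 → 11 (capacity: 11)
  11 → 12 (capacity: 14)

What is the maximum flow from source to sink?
Maximum flow = 9

Max flow: 9

Flow assignment:
  0 → 1: 9/9
  1 → 2: 3/11
  1 → 4: 6/6
  2 → 3: 3/13
  3 → 4: 3/16
  4 → 5: 4/8
  4 → 9: 5/5
  5 → 6: 4/8
  6 → 7: 4/17
  7 → 8: 4/19
  8 → 12: 4/11
  9 → 11: 5/20
  11 → 12: 5/14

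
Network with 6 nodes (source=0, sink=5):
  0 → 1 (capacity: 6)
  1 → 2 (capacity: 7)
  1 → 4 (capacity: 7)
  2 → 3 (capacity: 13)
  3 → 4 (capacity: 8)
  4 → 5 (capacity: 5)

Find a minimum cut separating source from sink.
Min cut value = 5, edges: (4,5)

Min cut value: 5
Partition: S = [0, 1, 2, 3, 4], T = [5]
Cut edges: (4,5)

By max-flow min-cut theorem, max flow = min cut = 5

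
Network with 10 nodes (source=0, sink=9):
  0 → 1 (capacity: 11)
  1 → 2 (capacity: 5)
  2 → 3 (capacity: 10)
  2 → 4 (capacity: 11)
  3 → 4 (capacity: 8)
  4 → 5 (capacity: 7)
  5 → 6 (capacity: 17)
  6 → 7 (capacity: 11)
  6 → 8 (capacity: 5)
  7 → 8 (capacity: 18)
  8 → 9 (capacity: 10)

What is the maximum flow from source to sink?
Maximum flow = 5

Max flow: 5

Flow assignment:
  0 → 1: 5/11
  1 → 2: 5/5
  2 → 4: 5/11
  4 → 5: 5/7
  5 → 6: 5/17
  6 → 8: 5/5
  8 → 9: 5/10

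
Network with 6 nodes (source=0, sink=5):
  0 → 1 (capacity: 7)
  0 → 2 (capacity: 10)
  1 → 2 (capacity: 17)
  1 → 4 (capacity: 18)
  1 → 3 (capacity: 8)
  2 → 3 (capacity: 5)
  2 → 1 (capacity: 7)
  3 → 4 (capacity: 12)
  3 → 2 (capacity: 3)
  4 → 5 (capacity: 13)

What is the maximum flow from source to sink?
Maximum flow = 13

Max flow: 13

Flow assignment:
  0 → 1: 3/7
  0 → 2: 10/10
  1 → 4: 10/18
  2 → 3: 3/5
  2 → 1: 7/7
  3 → 4: 3/12
  4 → 5: 13/13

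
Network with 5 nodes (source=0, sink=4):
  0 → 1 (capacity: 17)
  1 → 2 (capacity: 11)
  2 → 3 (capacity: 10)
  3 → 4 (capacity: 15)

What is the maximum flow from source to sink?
Maximum flow = 10

Max flow: 10

Flow assignment:
  0 → 1: 10/17
  1 → 2: 10/11
  2 → 3: 10/10
  3 → 4: 10/15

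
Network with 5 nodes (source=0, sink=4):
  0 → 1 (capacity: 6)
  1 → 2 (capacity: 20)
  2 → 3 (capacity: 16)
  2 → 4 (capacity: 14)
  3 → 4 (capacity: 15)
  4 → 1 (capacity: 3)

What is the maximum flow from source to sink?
Maximum flow = 6

Max flow: 6

Flow assignment:
  0 → 1: 6/6
  1 → 2: 6/20
  2 → 4: 6/14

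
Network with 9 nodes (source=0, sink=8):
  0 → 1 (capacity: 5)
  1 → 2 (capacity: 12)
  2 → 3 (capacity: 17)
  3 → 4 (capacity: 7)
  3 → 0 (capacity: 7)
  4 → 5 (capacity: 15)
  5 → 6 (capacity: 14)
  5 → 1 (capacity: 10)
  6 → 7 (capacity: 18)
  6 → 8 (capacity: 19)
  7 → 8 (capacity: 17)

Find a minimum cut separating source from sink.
Min cut value = 5, edges: (0,1)

Min cut value: 5
Partition: S = [0], T = [1, 2, 3, 4, 5, 6, 7, 8]
Cut edges: (0,1)

By max-flow min-cut theorem, max flow = min cut = 5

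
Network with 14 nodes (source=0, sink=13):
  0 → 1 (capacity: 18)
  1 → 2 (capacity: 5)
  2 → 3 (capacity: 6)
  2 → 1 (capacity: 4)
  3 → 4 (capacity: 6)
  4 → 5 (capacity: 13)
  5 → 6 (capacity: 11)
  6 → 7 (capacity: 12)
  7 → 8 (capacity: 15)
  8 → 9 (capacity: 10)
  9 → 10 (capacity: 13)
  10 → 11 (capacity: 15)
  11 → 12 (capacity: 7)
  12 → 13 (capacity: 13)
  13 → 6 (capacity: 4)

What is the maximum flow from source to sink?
Maximum flow = 5

Max flow: 5

Flow assignment:
  0 → 1: 5/18
  1 → 2: 5/5
  2 → 3: 5/6
  3 → 4: 5/6
  4 → 5: 5/13
  5 → 6: 5/11
  6 → 7: 5/12
  7 → 8: 5/15
  8 → 9: 5/10
  9 → 10: 5/13
  10 → 11: 5/15
  11 → 12: 5/7
  12 → 13: 5/13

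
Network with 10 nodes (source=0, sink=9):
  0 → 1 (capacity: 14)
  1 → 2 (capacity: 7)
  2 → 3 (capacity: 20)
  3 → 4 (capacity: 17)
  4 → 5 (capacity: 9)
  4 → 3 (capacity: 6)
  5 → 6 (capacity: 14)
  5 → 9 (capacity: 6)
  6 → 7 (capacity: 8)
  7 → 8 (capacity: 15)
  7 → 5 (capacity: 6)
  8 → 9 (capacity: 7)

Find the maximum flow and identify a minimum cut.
Max flow = 7, Min cut edges: (1,2)

Maximum flow: 7
Minimum cut: (1,2)
Partition: S = [0, 1], T = [2, 3, 4, 5, 6, 7, 8, 9]

Max-flow min-cut theorem verified: both equal 7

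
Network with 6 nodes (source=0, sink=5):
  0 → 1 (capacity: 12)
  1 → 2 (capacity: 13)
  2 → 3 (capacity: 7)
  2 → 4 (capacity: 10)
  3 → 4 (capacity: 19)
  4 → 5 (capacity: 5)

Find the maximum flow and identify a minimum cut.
Max flow = 5, Min cut edges: (4,5)

Maximum flow: 5
Minimum cut: (4,5)
Partition: S = [0, 1, 2, 3, 4], T = [5]

Max-flow min-cut theorem verified: both equal 5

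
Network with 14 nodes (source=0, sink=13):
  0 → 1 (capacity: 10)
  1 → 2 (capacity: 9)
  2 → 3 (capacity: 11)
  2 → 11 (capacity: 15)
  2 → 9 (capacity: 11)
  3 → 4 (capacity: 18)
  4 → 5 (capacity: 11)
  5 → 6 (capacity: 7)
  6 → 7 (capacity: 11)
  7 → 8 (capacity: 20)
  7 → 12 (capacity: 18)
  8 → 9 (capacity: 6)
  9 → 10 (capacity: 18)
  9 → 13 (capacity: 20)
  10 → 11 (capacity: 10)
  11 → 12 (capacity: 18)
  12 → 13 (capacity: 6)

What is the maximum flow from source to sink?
Maximum flow = 9

Max flow: 9

Flow assignment:
  0 → 1: 9/10
  1 → 2: 9/9
  2 → 9: 9/11
  9 → 13: 9/20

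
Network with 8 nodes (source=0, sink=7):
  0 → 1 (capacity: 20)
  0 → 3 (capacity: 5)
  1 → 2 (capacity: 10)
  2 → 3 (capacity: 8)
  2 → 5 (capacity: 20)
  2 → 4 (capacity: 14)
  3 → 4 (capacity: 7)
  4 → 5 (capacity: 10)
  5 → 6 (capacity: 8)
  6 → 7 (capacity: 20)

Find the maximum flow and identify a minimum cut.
Max flow = 8, Min cut edges: (5,6)

Maximum flow: 8
Minimum cut: (5,6)
Partition: S = [0, 1, 2, 3, 4, 5], T = [6, 7]

Max-flow min-cut theorem verified: both equal 8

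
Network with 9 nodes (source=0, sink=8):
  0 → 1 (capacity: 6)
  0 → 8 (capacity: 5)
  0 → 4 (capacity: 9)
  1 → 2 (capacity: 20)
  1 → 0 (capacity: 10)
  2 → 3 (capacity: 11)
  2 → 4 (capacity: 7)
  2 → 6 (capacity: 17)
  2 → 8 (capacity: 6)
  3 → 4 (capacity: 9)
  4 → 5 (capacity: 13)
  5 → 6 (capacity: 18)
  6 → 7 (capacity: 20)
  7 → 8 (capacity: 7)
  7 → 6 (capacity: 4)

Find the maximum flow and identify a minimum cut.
Max flow = 18, Min cut edges: (0,8), (2,8), (7,8)

Maximum flow: 18
Minimum cut: (0,8), (2,8), (7,8)
Partition: S = [0, 1, 2, 3, 4, 5, 6, 7], T = [8]

Max-flow min-cut theorem verified: both equal 18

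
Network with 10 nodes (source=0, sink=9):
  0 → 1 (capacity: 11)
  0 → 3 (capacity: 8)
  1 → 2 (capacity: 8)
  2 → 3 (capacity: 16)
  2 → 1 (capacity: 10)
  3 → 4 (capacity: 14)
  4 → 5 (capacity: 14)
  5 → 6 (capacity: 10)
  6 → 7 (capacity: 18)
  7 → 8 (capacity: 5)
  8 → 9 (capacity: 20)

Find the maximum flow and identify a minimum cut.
Max flow = 5, Min cut edges: (7,8)

Maximum flow: 5
Minimum cut: (7,8)
Partition: S = [0, 1, 2, 3, 4, 5, 6, 7], T = [8, 9]

Max-flow min-cut theorem verified: both equal 5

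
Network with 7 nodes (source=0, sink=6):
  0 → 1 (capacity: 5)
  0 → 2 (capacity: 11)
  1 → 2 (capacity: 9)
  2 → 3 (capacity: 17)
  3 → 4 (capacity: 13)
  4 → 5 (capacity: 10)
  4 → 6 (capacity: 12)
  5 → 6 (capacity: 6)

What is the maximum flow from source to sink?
Maximum flow = 13

Max flow: 13

Flow assignment:
  0 → 1: 5/5
  0 → 2: 8/11
  1 → 2: 5/9
  2 → 3: 13/17
  3 → 4: 13/13
  4 → 5: 1/10
  4 → 6: 12/12
  5 → 6: 1/6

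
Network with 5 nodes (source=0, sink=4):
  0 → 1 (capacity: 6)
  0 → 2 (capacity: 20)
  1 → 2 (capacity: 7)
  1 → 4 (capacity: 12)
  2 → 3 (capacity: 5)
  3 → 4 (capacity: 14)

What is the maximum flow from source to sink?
Maximum flow = 11

Max flow: 11

Flow assignment:
  0 → 1: 6/6
  0 → 2: 5/20
  1 → 4: 6/12
  2 → 3: 5/5
  3 → 4: 5/14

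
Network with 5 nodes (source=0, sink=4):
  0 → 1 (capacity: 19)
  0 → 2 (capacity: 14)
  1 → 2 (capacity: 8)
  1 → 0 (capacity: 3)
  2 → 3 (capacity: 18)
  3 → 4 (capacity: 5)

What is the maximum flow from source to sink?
Maximum flow = 5

Max flow: 5

Flow assignment:
  0 → 1: 5/19
  1 → 2: 5/8
  2 → 3: 5/18
  3 → 4: 5/5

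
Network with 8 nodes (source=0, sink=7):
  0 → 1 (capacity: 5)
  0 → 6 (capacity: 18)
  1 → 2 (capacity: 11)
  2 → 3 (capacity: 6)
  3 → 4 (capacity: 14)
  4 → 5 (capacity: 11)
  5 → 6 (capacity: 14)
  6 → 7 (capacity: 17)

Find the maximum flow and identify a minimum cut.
Max flow = 17, Min cut edges: (6,7)

Maximum flow: 17
Minimum cut: (6,7)
Partition: S = [0, 1, 2, 3, 4, 5, 6], T = [7]

Max-flow min-cut theorem verified: both equal 17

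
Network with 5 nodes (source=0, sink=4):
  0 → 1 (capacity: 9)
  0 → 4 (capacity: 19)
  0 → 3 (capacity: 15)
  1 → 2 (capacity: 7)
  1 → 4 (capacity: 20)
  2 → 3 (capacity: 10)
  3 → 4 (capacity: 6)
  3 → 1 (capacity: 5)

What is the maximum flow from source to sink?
Maximum flow = 39

Max flow: 39

Flow assignment:
  0 → 1: 9/9
  0 → 4: 19/19
  0 → 3: 11/15
  1 → 4: 14/20
  3 → 4: 6/6
  3 → 1: 5/5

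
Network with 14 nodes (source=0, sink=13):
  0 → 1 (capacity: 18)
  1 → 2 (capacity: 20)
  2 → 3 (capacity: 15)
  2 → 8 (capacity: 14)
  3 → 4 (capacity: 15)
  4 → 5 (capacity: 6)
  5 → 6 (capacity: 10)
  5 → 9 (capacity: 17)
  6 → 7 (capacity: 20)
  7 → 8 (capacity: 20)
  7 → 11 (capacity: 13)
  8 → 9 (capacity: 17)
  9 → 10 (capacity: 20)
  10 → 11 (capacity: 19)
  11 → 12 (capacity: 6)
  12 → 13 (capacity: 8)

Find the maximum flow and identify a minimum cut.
Max flow = 6, Min cut edges: (11,12)

Maximum flow: 6
Minimum cut: (11,12)
Partition: S = [0, 1, 2, 3, 4, 5, 6, 7, 8, 9, 10, 11], T = [12, 13]

Max-flow min-cut theorem verified: both equal 6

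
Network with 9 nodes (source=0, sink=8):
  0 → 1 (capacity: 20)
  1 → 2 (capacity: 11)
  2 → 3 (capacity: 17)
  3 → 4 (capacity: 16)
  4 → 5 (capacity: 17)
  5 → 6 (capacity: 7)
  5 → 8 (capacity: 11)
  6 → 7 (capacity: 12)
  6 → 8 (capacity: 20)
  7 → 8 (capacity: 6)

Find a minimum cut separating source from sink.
Min cut value = 11, edges: (1,2)

Min cut value: 11
Partition: S = [0, 1], T = [2, 3, 4, 5, 6, 7, 8]
Cut edges: (1,2)

By max-flow min-cut theorem, max flow = min cut = 11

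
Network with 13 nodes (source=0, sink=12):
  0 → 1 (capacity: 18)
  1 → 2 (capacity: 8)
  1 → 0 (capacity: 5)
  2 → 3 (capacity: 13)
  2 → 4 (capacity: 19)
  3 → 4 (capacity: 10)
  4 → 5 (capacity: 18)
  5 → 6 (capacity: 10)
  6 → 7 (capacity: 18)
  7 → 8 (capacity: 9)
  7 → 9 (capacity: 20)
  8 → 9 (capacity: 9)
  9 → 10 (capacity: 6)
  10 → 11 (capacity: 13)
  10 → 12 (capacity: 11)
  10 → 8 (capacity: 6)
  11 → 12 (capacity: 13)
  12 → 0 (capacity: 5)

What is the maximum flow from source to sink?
Maximum flow = 6

Max flow: 6

Flow assignment:
  0 → 1: 6/18
  1 → 2: 6/8
  2 → 4: 6/19
  4 → 5: 6/18
  5 → 6: 6/10
  6 → 7: 6/18
  7 → 9: 6/20
  9 → 10: 6/6
  10 → 12: 6/11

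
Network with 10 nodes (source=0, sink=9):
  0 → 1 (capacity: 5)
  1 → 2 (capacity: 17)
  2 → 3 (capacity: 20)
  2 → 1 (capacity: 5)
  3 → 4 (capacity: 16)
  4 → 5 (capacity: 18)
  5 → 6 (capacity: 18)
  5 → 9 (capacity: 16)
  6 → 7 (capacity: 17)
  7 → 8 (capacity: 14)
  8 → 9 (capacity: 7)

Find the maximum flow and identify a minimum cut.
Max flow = 5, Min cut edges: (0,1)

Maximum flow: 5
Minimum cut: (0,1)
Partition: S = [0], T = [1, 2, 3, 4, 5, 6, 7, 8, 9]

Max-flow min-cut theorem verified: both equal 5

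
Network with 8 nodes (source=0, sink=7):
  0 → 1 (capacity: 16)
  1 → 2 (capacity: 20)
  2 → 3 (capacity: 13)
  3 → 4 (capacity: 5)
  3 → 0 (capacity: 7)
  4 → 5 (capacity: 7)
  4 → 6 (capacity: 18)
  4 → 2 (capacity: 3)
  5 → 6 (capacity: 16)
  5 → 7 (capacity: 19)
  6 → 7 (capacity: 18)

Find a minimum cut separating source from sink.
Min cut value = 5, edges: (3,4)

Min cut value: 5
Partition: S = [0, 1, 2, 3], T = [4, 5, 6, 7]
Cut edges: (3,4)

By max-flow min-cut theorem, max flow = min cut = 5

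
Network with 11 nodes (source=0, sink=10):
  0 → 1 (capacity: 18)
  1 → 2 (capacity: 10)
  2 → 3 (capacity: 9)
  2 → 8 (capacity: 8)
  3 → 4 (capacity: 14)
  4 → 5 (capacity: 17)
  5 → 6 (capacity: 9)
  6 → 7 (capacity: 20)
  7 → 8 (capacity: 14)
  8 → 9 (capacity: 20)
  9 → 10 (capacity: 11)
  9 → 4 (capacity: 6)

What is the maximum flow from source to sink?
Maximum flow = 10

Max flow: 10

Flow assignment:
  0 → 1: 10/18
  1 → 2: 10/10
  2 → 3: 2/9
  2 → 8: 8/8
  3 → 4: 2/14
  4 → 5: 2/17
  5 → 6: 2/9
  6 → 7: 2/20
  7 → 8: 2/14
  8 → 9: 10/20
  9 → 10: 10/11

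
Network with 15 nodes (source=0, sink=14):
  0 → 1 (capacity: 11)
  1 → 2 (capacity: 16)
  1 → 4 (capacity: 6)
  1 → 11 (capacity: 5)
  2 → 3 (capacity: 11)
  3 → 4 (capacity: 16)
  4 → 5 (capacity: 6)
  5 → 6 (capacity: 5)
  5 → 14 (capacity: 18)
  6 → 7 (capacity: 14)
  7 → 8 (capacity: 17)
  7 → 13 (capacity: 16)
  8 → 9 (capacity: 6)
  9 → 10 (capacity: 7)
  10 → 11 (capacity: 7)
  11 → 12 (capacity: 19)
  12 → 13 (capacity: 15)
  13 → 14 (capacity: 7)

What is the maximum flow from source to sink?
Maximum flow = 11

Max flow: 11

Flow assignment:
  0 → 1: 11/11
  1 → 4: 6/6
  1 → 11: 5/5
  4 → 5: 6/6
  5 → 14: 6/18
  11 → 12: 5/19
  12 → 13: 5/15
  13 → 14: 5/7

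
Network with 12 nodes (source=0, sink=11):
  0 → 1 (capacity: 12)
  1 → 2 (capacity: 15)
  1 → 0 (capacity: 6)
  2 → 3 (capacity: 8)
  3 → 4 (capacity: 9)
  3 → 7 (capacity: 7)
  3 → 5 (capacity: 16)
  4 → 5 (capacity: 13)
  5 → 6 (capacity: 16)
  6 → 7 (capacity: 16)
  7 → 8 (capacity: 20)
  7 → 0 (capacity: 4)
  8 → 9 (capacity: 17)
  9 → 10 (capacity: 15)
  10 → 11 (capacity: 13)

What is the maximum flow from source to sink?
Maximum flow = 8

Max flow: 8

Flow assignment:
  0 → 1: 8/12
  1 → 2: 8/15
  2 → 3: 8/8
  3 → 7: 7/7
  3 → 5: 1/16
  5 → 6: 1/16
  6 → 7: 1/16
  7 → 8: 8/20
  8 → 9: 8/17
  9 → 10: 8/15
  10 → 11: 8/13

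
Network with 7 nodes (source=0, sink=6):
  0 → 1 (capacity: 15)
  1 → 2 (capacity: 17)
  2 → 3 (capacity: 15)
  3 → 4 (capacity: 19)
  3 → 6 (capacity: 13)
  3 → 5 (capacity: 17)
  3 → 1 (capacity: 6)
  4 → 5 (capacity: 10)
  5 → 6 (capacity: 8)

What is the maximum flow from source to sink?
Maximum flow = 15

Max flow: 15

Flow assignment:
  0 → 1: 15/15
  1 → 2: 15/17
  2 → 3: 15/15
  3 → 6: 13/13
  3 → 5: 2/17
  5 → 6: 2/8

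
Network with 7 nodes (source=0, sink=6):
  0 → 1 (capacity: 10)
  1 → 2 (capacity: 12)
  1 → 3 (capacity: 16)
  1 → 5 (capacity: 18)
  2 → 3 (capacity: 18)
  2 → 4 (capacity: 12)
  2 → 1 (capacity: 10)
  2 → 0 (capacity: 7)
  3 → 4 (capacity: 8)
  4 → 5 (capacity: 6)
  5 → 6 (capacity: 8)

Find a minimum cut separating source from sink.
Min cut value = 8, edges: (5,6)

Min cut value: 8
Partition: S = [0, 1, 2, 3, 4, 5], T = [6]
Cut edges: (5,6)

By max-flow min-cut theorem, max flow = min cut = 8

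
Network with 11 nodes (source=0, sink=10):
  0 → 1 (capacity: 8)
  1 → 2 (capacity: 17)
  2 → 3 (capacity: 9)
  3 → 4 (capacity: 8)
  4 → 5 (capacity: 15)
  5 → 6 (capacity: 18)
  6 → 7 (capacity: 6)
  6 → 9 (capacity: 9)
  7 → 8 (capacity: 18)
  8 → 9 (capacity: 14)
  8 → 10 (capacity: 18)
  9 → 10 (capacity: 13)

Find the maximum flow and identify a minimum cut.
Max flow = 8, Min cut edges: (3,4)

Maximum flow: 8
Minimum cut: (3,4)
Partition: S = [0, 1, 2, 3], T = [4, 5, 6, 7, 8, 9, 10]

Max-flow min-cut theorem verified: both equal 8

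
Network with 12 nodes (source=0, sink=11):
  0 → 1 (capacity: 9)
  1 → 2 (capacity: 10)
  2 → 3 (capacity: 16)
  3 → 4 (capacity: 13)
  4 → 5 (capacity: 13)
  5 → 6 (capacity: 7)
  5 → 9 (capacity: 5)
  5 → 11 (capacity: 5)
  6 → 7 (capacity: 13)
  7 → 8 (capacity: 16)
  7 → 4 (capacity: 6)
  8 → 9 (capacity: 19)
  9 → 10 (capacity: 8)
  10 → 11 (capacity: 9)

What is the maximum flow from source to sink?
Maximum flow = 9

Max flow: 9

Flow assignment:
  0 → 1: 9/9
  1 → 2: 9/10
  2 → 3: 9/16
  3 → 4: 9/13
  4 → 5: 9/13
  5 → 9: 4/5
  5 → 11: 5/5
  9 → 10: 4/8
  10 → 11: 4/9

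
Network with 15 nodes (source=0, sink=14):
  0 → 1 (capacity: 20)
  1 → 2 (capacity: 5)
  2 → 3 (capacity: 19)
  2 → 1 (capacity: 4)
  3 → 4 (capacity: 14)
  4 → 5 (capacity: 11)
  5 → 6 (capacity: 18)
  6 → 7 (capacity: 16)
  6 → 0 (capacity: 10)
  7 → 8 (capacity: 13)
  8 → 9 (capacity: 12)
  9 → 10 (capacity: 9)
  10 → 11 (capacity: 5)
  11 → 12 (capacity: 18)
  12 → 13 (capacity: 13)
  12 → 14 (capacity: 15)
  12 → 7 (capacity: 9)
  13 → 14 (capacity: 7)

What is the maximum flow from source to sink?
Maximum flow = 5

Max flow: 5

Flow assignment:
  0 → 1: 5/20
  1 → 2: 5/5
  2 → 3: 5/19
  3 → 4: 5/14
  4 → 5: 5/11
  5 → 6: 5/18
  6 → 7: 5/16
  7 → 8: 5/13
  8 → 9: 5/12
  9 → 10: 5/9
  10 → 11: 5/5
  11 → 12: 5/18
  12 → 14: 5/15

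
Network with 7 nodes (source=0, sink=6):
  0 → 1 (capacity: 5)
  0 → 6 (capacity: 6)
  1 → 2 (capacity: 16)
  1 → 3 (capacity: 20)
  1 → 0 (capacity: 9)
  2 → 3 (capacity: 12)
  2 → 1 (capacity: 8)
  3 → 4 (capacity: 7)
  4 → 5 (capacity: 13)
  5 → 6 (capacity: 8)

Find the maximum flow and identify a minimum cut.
Max flow = 11, Min cut edges: (0,1), (0,6)

Maximum flow: 11
Minimum cut: (0,1), (0,6)
Partition: S = [0], T = [1, 2, 3, 4, 5, 6]

Max-flow min-cut theorem verified: both equal 11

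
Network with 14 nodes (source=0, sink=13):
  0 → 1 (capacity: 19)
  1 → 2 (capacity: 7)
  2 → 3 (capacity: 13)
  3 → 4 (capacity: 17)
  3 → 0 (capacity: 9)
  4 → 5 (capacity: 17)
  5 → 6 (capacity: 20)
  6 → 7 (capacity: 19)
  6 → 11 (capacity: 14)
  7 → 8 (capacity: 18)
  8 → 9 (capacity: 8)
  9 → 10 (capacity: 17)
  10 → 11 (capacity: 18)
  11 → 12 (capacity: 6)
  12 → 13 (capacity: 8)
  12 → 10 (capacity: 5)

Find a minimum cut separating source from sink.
Min cut value = 6, edges: (11,12)

Min cut value: 6
Partition: S = [0, 1, 2, 3, 4, 5, 6, 7, 8, 9, 10, 11], T = [12, 13]
Cut edges: (11,12)

By max-flow min-cut theorem, max flow = min cut = 6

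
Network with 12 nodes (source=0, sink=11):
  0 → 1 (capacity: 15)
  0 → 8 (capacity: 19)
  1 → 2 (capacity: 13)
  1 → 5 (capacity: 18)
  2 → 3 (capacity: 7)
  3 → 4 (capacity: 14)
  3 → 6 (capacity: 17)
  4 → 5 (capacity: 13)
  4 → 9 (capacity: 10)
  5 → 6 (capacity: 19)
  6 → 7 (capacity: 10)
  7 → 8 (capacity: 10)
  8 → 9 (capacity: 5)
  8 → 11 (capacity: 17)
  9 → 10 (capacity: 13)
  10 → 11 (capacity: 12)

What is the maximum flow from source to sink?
Maximum flow = 29

Max flow: 29

Flow assignment:
  0 → 1: 15/15
  0 → 8: 14/19
  1 → 2: 7/13
  1 → 5: 8/18
  2 → 3: 7/7
  3 → 4: 7/14
  4 → 9: 7/10
  5 → 6: 8/19
  6 → 7: 8/10
  7 → 8: 8/10
  8 → 9: 5/5
  8 → 11: 17/17
  9 → 10: 12/13
  10 → 11: 12/12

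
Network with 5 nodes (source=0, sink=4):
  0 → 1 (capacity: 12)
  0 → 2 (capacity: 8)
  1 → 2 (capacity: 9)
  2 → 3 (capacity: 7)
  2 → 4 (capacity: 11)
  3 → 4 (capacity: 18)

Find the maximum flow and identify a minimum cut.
Max flow = 17, Min cut edges: (0,2), (1,2)

Maximum flow: 17
Minimum cut: (0,2), (1,2)
Partition: S = [0, 1], T = [2, 3, 4]

Max-flow min-cut theorem verified: both equal 17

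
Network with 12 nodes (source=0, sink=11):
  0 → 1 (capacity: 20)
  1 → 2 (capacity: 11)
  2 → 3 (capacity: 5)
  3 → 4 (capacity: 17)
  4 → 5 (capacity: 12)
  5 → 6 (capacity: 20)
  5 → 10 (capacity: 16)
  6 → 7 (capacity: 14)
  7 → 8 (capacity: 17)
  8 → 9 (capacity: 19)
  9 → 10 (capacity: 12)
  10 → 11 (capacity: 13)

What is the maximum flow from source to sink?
Maximum flow = 5

Max flow: 5

Flow assignment:
  0 → 1: 5/20
  1 → 2: 5/11
  2 → 3: 5/5
  3 → 4: 5/17
  4 → 5: 5/12
  5 → 10: 5/16
  10 → 11: 5/13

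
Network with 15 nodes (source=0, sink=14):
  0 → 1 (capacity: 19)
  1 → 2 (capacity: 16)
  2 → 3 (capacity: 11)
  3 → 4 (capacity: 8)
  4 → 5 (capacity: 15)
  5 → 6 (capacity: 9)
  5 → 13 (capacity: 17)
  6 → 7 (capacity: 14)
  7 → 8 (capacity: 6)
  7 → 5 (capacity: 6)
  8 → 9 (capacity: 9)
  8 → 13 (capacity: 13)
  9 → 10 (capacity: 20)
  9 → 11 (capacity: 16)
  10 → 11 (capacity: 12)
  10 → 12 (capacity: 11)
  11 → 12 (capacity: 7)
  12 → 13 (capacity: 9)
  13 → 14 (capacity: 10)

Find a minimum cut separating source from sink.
Min cut value = 8, edges: (3,4)

Min cut value: 8
Partition: S = [0, 1, 2, 3], T = [4, 5, 6, 7, 8, 9, 10, 11, 12, 13, 14]
Cut edges: (3,4)

By max-flow min-cut theorem, max flow = min cut = 8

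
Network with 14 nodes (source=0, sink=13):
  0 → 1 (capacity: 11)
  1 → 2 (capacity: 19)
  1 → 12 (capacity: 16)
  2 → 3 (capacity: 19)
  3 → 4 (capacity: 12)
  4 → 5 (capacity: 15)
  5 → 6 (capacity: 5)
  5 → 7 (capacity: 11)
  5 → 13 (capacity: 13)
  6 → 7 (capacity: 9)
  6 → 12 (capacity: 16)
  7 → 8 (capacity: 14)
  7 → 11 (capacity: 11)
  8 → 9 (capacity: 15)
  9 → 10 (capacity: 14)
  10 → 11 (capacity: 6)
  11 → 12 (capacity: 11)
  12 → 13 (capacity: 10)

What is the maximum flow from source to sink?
Maximum flow = 11

Max flow: 11

Flow assignment:
  0 → 1: 11/11
  1 → 2: 1/19
  1 → 12: 10/16
  2 → 3: 1/19
  3 → 4: 1/12
  4 → 5: 1/15
  5 → 13: 1/13
  12 → 13: 10/10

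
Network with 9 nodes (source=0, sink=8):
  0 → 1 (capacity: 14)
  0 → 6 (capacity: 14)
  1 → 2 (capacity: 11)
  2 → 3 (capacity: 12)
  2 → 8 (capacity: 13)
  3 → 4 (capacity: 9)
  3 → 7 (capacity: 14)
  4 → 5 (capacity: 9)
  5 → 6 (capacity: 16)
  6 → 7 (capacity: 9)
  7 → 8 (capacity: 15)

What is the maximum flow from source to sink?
Maximum flow = 20

Max flow: 20

Flow assignment:
  0 → 1: 11/14
  0 → 6: 9/14
  1 → 2: 11/11
  2 → 8: 11/13
  6 → 7: 9/9
  7 → 8: 9/15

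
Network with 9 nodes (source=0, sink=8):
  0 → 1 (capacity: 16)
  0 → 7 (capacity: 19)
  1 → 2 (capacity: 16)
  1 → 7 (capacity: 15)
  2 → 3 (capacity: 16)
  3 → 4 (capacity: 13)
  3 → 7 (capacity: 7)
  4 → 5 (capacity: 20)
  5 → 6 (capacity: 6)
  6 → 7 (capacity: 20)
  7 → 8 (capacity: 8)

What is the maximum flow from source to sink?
Maximum flow = 8

Max flow: 8

Flow assignment:
  0 → 1: 1/16
  0 → 7: 7/19
  1 → 2: 1/16
  2 → 3: 1/16
  3 → 7: 1/7
  7 → 8: 8/8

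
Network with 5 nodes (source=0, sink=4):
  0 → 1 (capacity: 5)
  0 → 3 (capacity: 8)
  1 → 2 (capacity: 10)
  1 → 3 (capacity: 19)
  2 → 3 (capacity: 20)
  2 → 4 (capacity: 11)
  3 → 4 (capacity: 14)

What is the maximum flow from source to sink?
Maximum flow = 13

Max flow: 13

Flow assignment:
  0 → 1: 5/5
  0 → 3: 8/8
  1 → 2: 5/10
  2 → 4: 5/11
  3 → 4: 8/14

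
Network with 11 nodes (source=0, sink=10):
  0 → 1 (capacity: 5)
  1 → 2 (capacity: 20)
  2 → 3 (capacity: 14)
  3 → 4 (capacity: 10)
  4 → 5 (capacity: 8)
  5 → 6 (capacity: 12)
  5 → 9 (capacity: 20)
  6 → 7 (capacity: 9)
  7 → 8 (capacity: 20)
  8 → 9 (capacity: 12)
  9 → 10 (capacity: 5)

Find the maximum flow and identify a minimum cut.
Max flow = 5, Min cut edges: (9,10)

Maximum flow: 5
Minimum cut: (9,10)
Partition: S = [0, 1, 2, 3, 4, 5, 6, 7, 8, 9], T = [10]

Max-flow min-cut theorem verified: both equal 5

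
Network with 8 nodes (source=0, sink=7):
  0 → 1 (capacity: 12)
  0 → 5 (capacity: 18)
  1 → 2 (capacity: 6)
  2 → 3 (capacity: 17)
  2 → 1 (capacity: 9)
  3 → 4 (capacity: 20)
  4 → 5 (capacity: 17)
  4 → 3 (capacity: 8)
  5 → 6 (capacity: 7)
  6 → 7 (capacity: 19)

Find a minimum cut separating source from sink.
Min cut value = 7, edges: (5,6)

Min cut value: 7
Partition: S = [0, 1, 2, 3, 4, 5], T = [6, 7]
Cut edges: (5,6)

By max-flow min-cut theorem, max flow = min cut = 7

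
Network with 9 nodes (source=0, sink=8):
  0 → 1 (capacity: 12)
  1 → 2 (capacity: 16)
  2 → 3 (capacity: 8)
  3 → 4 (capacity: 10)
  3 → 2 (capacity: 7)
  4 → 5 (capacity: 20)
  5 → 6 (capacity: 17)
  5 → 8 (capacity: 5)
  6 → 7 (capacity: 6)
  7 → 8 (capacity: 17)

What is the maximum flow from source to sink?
Maximum flow = 8

Max flow: 8

Flow assignment:
  0 → 1: 8/12
  1 → 2: 8/16
  2 → 3: 8/8
  3 → 4: 8/10
  4 → 5: 8/20
  5 → 6: 3/17
  5 → 8: 5/5
  6 → 7: 3/6
  7 → 8: 3/17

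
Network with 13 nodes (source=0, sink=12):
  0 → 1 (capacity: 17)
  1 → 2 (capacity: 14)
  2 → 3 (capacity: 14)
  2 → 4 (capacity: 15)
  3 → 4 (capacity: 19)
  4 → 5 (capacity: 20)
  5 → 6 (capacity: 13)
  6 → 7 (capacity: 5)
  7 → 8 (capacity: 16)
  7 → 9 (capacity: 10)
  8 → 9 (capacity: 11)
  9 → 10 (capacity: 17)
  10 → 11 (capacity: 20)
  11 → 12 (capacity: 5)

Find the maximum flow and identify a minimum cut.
Max flow = 5, Min cut edges: (11,12)

Maximum flow: 5
Minimum cut: (11,12)
Partition: S = [0, 1, 2, 3, 4, 5, 6, 7, 8, 9, 10, 11], T = [12]

Max-flow min-cut theorem verified: both equal 5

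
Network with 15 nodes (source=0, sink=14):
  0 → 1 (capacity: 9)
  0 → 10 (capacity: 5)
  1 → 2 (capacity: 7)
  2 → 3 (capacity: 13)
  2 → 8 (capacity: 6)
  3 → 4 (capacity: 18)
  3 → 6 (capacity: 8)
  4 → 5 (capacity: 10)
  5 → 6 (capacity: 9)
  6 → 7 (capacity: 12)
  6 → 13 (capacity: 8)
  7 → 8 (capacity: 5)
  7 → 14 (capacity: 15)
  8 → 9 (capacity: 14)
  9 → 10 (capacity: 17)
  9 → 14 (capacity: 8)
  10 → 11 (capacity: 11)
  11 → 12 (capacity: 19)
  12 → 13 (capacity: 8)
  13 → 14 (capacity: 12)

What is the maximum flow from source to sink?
Maximum flow = 12

Max flow: 12

Flow assignment:
  0 → 1: 7/9
  0 → 10: 5/5
  1 → 2: 7/7
  2 → 3: 1/13
  2 → 8: 6/6
  3 → 6: 1/8
  6 → 7: 1/12
  7 → 14: 1/15
  8 → 9: 6/14
  9 → 14: 6/8
  10 → 11: 5/11
  11 → 12: 5/19
  12 → 13: 5/8
  13 → 14: 5/12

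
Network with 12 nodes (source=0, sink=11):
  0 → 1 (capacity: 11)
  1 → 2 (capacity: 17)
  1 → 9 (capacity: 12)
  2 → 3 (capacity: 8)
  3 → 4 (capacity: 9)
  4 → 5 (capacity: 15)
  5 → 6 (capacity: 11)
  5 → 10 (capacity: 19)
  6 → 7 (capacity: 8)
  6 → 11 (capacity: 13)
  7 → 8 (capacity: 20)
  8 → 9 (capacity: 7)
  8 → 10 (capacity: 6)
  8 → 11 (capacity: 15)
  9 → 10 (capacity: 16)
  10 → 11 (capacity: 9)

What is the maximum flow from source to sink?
Maximum flow = 11

Max flow: 11

Flow assignment:
  0 → 1: 11/11
  1 → 2: 2/17
  1 → 9: 9/12
  2 → 3: 2/8
  3 → 4: 2/9
  4 → 5: 2/15
  5 → 6: 2/11
  6 → 11: 2/13
  9 → 10: 9/16
  10 → 11: 9/9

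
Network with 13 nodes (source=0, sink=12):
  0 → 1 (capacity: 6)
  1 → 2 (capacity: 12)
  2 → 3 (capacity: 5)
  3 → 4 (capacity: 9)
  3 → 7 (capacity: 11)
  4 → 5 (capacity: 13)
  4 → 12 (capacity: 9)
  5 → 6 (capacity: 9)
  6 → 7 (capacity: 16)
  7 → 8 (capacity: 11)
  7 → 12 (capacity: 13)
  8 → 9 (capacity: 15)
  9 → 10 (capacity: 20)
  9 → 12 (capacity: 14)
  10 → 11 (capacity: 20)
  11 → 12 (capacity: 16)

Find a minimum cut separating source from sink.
Min cut value = 5, edges: (2,3)

Min cut value: 5
Partition: S = [0, 1, 2], T = [3, 4, 5, 6, 7, 8, 9, 10, 11, 12]
Cut edges: (2,3)

By max-flow min-cut theorem, max flow = min cut = 5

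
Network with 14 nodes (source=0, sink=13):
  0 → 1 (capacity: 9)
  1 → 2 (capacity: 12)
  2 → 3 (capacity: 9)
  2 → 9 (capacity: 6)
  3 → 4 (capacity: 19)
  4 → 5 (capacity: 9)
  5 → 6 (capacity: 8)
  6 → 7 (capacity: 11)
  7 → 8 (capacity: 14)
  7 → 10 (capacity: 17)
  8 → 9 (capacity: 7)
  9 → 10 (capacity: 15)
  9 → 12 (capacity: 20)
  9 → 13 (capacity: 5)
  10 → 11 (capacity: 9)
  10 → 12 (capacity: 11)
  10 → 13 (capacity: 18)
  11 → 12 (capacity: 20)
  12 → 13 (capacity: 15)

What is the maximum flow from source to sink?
Maximum flow = 9

Max flow: 9

Flow assignment:
  0 → 1: 9/9
  1 → 2: 9/12
  2 → 3: 3/9
  2 → 9: 6/6
  3 → 4: 3/19
  4 → 5: 3/9
  5 → 6: 3/8
  6 → 7: 3/11
  7 → 10: 3/17
  9 → 10: 1/15
  9 → 13: 5/5
  10 → 13: 4/18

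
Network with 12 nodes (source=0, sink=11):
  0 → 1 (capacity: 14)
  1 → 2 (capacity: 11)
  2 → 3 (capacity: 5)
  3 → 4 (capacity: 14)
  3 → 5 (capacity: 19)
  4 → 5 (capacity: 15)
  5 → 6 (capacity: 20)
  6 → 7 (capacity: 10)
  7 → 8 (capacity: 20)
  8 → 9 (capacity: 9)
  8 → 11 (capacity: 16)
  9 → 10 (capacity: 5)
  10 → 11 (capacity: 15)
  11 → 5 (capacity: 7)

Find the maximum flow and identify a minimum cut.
Max flow = 5, Min cut edges: (2,3)

Maximum flow: 5
Minimum cut: (2,3)
Partition: S = [0, 1, 2], T = [3, 4, 5, 6, 7, 8, 9, 10, 11]

Max-flow min-cut theorem verified: both equal 5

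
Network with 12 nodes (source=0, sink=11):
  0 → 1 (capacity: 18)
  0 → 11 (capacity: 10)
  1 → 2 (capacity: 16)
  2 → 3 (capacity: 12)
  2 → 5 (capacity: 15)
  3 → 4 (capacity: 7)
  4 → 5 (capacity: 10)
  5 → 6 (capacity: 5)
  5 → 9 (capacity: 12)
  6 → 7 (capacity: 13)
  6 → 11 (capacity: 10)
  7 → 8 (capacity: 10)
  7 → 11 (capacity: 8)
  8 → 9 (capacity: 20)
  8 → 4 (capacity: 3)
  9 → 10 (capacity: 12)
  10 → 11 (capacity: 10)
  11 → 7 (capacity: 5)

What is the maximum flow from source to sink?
Maximum flow = 25

Max flow: 25

Flow assignment:
  0 → 1: 15/18
  0 → 11: 10/10
  1 → 2: 15/16
  2 → 3: 1/12
  2 → 5: 14/15
  3 → 4: 1/7
  4 → 5: 1/10
  5 → 6: 5/5
  5 → 9: 10/12
  6 → 11: 5/10
  9 → 10: 10/12
  10 → 11: 10/10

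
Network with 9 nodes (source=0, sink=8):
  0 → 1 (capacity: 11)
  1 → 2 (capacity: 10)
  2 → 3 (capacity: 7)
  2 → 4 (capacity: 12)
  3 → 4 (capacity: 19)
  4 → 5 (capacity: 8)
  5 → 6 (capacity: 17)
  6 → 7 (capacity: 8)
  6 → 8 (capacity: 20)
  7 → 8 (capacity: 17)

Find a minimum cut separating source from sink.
Min cut value = 8, edges: (4,5)

Min cut value: 8
Partition: S = [0, 1, 2, 3, 4], T = [5, 6, 7, 8]
Cut edges: (4,5)

By max-flow min-cut theorem, max flow = min cut = 8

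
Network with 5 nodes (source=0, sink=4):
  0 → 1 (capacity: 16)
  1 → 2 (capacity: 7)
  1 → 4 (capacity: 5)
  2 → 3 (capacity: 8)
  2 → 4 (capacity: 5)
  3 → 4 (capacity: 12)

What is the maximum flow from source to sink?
Maximum flow = 12

Max flow: 12

Flow assignment:
  0 → 1: 12/16
  1 → 2: 7/7
  1 → 4: 5/5
  2 → 3: 2/8
  2 → 4: 5/5
  3 → 4: 2/12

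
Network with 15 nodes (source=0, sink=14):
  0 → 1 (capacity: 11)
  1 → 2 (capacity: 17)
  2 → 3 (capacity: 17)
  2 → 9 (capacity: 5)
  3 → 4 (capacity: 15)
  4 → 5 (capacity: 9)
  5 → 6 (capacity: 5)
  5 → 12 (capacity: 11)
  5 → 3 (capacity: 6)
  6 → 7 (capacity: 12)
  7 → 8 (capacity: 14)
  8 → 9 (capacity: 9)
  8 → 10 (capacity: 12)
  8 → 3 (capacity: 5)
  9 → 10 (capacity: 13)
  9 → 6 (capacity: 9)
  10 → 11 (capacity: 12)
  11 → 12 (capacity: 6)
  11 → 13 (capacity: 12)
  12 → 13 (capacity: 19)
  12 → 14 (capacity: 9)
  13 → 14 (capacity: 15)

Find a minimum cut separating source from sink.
Min cut value = 11, edges: (0,1)

Min cut value: 11
Partition: S = [0], T = [1, 2, 3, 4, 5, 6, 7, 8, 9, 10, 11, 12, 13, 14]
Cut edges: (0,1)

By max-flow min-cut theorem, max flow = min cut = 11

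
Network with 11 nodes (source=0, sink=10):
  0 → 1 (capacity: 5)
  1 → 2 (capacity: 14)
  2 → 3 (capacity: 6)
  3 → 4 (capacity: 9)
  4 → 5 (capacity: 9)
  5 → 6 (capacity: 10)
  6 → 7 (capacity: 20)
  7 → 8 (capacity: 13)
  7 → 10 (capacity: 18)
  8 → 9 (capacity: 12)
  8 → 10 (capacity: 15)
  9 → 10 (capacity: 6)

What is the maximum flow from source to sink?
Maximum flow = 5

Max flow: 5

Flow assignment:
  0 → 1: 5/5
  1 → 2: 5/14
  2 → 3: 5/6
  3 → 4: 5/9
  4 → 5: 5/9
  5 → 6: 5/10
  6 → 7: 5/20
  7 → 10: 5/18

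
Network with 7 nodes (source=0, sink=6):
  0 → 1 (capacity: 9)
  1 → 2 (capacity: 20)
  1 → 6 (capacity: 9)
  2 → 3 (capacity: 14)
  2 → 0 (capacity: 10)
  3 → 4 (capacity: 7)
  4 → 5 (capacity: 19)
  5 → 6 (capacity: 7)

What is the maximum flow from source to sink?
Maximum flow = 9

Max flow: 9

Flow assignment:
  0 → 1: 9/9
  1 → 6: 9/9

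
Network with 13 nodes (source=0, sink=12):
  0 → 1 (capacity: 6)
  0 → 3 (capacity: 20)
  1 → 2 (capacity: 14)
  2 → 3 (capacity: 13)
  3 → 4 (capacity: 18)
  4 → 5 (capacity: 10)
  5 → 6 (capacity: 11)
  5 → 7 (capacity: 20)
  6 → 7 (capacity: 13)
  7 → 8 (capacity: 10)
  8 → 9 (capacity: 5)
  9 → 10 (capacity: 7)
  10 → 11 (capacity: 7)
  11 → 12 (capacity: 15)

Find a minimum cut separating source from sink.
Min cut value = 5, edges: (8,9)

Min cut value: 5
Partition: S = [0, 1, 2, 3, 4, 5, 6, 7, 8], T = [9, 10, 11, 12]
Cut edges: (8,9)

By max-flow min-cut theorem, max flow = min cut = 5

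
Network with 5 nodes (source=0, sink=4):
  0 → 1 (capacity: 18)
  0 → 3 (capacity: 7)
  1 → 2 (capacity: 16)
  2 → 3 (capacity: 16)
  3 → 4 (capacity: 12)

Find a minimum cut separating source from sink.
Min cut value = 12, edges: (3,4)

Min cut value: 12
Partition: S = [0, 1, 2, 3], T = [4]
Cut edges: (3,4)

By max-flow min-cut theorem, max flow = min cut = 12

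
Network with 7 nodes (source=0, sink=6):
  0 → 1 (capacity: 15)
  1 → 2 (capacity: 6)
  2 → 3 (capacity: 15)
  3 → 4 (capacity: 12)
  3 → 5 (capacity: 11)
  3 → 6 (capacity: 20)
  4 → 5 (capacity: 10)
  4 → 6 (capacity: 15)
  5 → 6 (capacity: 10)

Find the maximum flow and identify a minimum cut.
Max flow = 6, Min cut edges: (1,2)

Maximum flow: 6
Minimum cut: (1,2)
Partition: S = [0, 1], T = [2, 3, 4, 5, 6]

Max-flow min-cut theorem verified: both equal 6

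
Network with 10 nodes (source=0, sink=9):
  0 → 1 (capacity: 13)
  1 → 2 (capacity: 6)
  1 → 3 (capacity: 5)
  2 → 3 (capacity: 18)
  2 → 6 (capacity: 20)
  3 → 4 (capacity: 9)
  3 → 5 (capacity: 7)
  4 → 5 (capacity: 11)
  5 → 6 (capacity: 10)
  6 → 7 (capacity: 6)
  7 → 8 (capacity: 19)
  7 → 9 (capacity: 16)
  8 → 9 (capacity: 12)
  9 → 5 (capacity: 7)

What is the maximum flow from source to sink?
Maximum flow = 6

Max flow: 6

Flow assignment:
  0 → 1: 6/13
  1 → 2: 1/6
  1 → 3: 5/5
  2 → 6: 1/20
  3 → 5: 5/7
  5 → 6: 5/10
  6 → 7: 6/6
  7 → 9: 6/16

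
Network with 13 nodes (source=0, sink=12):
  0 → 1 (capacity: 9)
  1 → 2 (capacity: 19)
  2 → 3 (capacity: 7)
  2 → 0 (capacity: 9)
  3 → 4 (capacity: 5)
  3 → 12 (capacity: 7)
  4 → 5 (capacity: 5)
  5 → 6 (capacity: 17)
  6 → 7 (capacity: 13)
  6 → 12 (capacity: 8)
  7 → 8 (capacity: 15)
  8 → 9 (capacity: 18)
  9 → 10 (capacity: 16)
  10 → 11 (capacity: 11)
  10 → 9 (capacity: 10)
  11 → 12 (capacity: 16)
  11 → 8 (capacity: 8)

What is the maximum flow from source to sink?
Maximum flow = 7

Max flow: 7

Flow assignment:
  0 → 1: 7/9
  1 → 2: 7/19
  2 → 3: 7/7
  3 → 12: 7/7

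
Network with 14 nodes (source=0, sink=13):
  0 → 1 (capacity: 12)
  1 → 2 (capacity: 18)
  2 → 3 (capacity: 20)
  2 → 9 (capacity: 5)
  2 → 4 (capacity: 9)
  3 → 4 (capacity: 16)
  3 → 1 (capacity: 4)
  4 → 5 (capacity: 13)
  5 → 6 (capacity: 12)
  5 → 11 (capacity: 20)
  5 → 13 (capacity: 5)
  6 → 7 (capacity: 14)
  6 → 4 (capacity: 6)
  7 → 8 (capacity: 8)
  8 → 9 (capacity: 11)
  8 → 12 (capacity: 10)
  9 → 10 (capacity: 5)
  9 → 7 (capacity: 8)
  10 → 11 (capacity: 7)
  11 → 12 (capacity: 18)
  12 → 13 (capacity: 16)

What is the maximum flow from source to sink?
Maximum flow = 12

Max flow: 12

Flow assignment:
  0 → 1: 12/12
  1 → 2: 12/18
  2 → 9: 3/5
  2 → 4: 9/9
  4 → 5: 9/13
  5 → 11: 4/20
  5 → 13: 5/5
  9 → 10: 3/5
  10 → 11: 3/7
  11 → 12: 7/18
  12 → 13: 7/16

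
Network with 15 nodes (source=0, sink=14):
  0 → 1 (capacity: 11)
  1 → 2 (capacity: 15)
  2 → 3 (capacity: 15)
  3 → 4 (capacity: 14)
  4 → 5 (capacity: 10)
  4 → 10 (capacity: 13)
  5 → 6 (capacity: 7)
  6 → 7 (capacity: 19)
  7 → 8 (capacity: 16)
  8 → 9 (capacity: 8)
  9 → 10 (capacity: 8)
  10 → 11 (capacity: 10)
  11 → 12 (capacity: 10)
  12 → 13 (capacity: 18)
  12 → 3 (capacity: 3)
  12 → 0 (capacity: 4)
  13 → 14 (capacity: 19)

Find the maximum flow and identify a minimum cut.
Max flow = 10, Min cut edges: (11,12)

Maximum flow: 10
Minimum cut: (11,12)
Partition: S = [0, 1, 2, 3, 4, 5, 6, 7, 8, 9, 10, 11], T = [12, 13, 14]

Max-flow min-cut theorem verified: both equal 10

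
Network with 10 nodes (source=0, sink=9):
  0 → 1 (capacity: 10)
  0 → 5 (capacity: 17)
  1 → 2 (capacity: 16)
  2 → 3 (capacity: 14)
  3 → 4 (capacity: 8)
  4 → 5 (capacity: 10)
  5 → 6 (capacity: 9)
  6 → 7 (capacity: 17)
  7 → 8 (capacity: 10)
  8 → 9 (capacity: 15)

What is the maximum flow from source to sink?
Maximum flow = 9

Max flow: 9

Flow assignment:
  0 → 1: 8/10
  0 → 5: 1/17
  1 → 2: 8/16
  2 → 3: 8/14
  3 → 4: 8/8
  4 → 5: 8/10
  5 → 6: 9/9
  6 → 7: 9/17
  7 → 8: 9/10
  8 → 9: 9/15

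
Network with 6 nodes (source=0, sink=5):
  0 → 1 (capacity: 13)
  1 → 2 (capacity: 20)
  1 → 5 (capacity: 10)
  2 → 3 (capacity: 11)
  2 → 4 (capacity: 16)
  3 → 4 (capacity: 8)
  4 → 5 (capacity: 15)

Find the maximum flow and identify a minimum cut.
Max flow = 13, Min cut edges: (0,1)

Maximum flow: 13
Minimum cut: (0,1)
Partition: S = [0], T = [1, 2, 3, 4, 5]

Max-flow min-cut theorem verified: both equal 13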